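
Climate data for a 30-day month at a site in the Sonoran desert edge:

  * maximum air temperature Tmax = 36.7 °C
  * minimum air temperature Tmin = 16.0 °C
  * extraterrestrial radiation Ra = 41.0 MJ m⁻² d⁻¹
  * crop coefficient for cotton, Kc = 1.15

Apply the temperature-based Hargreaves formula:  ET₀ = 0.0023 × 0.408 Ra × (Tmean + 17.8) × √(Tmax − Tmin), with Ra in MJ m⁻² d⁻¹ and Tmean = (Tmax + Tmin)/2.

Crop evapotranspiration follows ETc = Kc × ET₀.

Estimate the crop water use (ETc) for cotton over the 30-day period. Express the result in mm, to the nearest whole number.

Tmean = (36.7 + 16.0)/2 = 26.35 °C
0.408 Ra = 0.408 × 41.0 = 16.7280 mm/d equivalent
ET₀ = 0.0023 × 16.7280 × (26.35 + 17.8) × √20.7 = 0.0023 × 16.7280 × 44.15 × 4.5497 = 7.7283 mm/d
ETc = Kc × ET₀ = 1.15 × 7.7283 = 8.8875 mm/d
Over 30 days: 8.8875 × 30 = 266.625 mm

267 mm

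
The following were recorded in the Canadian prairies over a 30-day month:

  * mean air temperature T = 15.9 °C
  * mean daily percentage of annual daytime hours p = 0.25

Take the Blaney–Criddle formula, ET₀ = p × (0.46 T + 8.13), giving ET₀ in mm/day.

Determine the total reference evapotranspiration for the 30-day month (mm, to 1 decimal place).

115.8 mm

ET₀ = 0.25 × (0.46 × 15.9 + 8.13) = 0.25 × 15.444 = 3.8610 mm/d
Monthly total = 3.8610 × 30 = 115.830 mm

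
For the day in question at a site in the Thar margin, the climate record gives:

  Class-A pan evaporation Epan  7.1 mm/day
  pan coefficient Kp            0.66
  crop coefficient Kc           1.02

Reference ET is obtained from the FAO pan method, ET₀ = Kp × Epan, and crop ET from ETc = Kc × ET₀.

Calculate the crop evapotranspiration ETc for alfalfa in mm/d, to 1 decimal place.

ET₀ = 0.66 × 7.1 = 4.6860 mm/d
ETc = Kc × ET₀ = 1.02 × 4.6860 = 4.7797 mm/d

4.8 mm/d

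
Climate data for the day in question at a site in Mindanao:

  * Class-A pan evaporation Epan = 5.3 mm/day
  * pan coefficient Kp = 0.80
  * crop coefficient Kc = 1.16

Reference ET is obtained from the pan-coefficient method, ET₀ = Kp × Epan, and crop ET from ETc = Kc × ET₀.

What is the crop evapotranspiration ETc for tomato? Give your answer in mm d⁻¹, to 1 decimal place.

ET₀ = 0.80 × 5.3 = 4.2400 mm/d
ETc = Kc × ET₀ = 1.16 × 4.2400 = 4.9184 mm/d

4.9 mm d⁻¹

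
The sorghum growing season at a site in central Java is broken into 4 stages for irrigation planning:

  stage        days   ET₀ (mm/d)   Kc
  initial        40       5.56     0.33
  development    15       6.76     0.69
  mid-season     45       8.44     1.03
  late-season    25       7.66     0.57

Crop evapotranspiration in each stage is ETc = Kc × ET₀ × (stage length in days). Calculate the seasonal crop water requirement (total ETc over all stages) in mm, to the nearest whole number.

initial: 0.33 × 5.56 × 40 = 73.39 mm
development: 0.69 × 6.76 × 15 = 69.97 mm
mid-season: 1.03 × 8.44 × 45 = 391.19 mm
late-season: 0.57 × 7.66 × 25 = 109.16 mm
Seasonal total = 643.71 mm

644 mm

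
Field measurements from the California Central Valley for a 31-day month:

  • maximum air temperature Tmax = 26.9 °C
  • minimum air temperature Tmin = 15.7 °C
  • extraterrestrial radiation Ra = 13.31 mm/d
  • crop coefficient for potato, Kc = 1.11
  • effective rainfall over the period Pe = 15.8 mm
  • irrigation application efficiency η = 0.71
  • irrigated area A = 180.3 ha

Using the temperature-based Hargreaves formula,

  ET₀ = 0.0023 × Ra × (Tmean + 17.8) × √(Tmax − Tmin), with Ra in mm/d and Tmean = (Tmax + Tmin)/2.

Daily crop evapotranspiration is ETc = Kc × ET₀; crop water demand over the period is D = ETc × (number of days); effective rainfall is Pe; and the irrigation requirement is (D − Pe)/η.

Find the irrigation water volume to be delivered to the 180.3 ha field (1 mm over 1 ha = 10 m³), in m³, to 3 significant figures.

Tmean = (26.9 + 15.7)/2 = 21.30 °C
ET₀ = 0.0023 × 13.31 × (21.30 + 17.8) × √11.2 = 0.0023 × 13.31 × 39.10 × 3.3466 = 4.0058 mm/d
ETc = Kc × ET₀ = 1.11 × 4.0058 = 4.4464 mm/d
Crop demand D = ETc × 31 d = 4.4464 × 31 = 137.838 mm
D − Pe = 137.838 − 15.8 = 122.038 mm
Gross irrigation = 122.038 / 0.71 = 171.885 mm
Volume = 171.885 mm × 180.3 ha × 10 = 309908.7 m³

310000 m³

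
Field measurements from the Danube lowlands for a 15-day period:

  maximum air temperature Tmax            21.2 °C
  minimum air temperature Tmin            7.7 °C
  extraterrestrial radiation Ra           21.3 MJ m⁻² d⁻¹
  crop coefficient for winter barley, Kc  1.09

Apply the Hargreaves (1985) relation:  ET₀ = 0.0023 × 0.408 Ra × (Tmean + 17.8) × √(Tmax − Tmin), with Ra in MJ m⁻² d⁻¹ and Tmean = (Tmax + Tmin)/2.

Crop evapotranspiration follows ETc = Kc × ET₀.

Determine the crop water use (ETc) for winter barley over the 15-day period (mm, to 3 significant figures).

Tmean = (21.2 + 7.7)/2 = 14.45 °C
0.408 Ra = 0.408 × 21.3 = 8.6904 mm/d equivalent
ET₀ = 0.0023 × 8.6904 × (14.45 + 17.8) × √13.5 = 0.0023 × 8.6904 × 32.25 × 3.6742 = 2.3684 mm/d
ETc = Kc × ET₀ = 1.09 × 2.3684 = 2.5816 mm/d
Over 15 days: 2.5816 × 15 = 38.724 mm

38.7 mm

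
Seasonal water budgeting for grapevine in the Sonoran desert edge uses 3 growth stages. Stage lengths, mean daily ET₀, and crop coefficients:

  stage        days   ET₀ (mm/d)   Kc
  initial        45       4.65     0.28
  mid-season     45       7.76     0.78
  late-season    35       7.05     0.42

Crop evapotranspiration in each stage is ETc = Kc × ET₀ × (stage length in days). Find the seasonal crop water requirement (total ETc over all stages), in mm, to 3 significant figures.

initial: 0.28 × 4.65 × 45 = 58.59 mm
mid-season: 0.78 × 7.76 × 45 = 272.38 mm
late-season: 0.42 × 7.05 × 35 = 103.64 mm
Seasonal total = 434.61 mm

435 mm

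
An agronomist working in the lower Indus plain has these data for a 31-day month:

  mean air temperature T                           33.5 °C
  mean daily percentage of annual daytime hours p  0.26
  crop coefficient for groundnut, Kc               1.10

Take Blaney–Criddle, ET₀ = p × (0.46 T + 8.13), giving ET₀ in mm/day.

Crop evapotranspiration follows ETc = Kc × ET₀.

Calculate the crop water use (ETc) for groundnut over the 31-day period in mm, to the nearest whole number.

ET₀ = 0.26 × (0.46 × 33.5 + 8.13) = 0.26 × 23.540 = 6.1204 mm/d
ETc = Kc × ET₀ = 1.10 × 6.1204 = 6.7324 mm/d
Over 31 days: 6.7324 × 31 = 208.704 mm

209 mm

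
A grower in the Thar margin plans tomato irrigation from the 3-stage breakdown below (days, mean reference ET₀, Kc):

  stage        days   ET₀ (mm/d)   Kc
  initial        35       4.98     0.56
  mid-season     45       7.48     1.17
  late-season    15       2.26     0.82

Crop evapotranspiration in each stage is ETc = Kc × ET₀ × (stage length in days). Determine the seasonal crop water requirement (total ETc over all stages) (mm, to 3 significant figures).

519 mm

initial: 0.56 × 4.98 × 35 = 97.61 mm
mid-season: 1.17 × 7.48 × 45 = 393.82 mm
late-season: 0.82 × 2.26 × 15 = 27.80 mm
Seasonal total = 519.23 mm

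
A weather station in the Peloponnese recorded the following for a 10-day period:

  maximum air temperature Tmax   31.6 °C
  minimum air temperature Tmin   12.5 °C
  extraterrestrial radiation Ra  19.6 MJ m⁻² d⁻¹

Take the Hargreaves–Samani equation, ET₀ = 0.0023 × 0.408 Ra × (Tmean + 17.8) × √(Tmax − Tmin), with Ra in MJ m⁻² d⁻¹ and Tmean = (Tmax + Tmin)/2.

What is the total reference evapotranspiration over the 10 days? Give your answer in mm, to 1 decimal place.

32.0 mm

Tmean = (31.6 + 12.5)/2 = 22.05 °C
0.408 Ra = 0.408 × 19.6 = 7.9968 mm/d equivalent
ET₀ = 0.0023 × 7.9968 × (22.05 + 17.8) × √19.1 = 0.0023 × 7.9968 × 39.85 × 4.3704 = 3.2033 mm/d
Over 10 days: 3.2033 × 10 = 32.033 mm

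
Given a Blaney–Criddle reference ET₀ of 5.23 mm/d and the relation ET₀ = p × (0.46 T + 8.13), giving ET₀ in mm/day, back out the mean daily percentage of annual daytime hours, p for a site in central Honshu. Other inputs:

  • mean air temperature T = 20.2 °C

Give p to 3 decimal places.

0.300

p = ET₀ / (0.46 T + 8.13) = 5.23 / (0.46 × 20.2 + 8.13) = 5.23 / 17.422 = 0.3002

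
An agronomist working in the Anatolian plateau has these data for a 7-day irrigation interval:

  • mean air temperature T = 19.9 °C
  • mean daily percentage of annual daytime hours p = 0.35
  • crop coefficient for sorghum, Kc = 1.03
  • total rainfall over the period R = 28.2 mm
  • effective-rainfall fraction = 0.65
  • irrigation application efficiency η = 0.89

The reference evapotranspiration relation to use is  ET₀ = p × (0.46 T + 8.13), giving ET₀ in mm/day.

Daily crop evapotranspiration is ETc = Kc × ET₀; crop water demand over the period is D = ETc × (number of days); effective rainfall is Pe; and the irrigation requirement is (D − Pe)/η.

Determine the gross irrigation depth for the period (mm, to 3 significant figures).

28.4 mm

ET₀ = 0.35 × (0.46 × 19.9 + 8.13) = 0.35 × 17.284 = 6.0494 mm/d
ETc = Kc × ET₀ = 1.03 × 6.0494 = 6.2309 mm/d
Crop demand D = ETc × 7 d = 6.2309 × 7 = 43.616 mm
Pe = 0.65 × 28.2 = 18.330 mm
D − Pe = 43.616 − 18.330 = 25.286 mm
Gross irrigation = 25.286 / 0.89 = 28.411 mm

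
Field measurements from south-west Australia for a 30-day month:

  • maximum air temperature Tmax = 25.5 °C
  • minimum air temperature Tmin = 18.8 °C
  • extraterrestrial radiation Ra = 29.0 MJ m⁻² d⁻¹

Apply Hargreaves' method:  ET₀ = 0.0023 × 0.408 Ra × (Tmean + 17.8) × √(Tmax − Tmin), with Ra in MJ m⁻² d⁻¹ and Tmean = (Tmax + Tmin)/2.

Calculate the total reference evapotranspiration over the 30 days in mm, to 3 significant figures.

Tmean = (25.5 + 18.8)/2 = 22.15 °C
0.408 Ra = 0.408 × 29.0 = 11.8320 mm/d equivalent
ET₀ = 0.0023 × 11.8320 × (22.15 + 17.8) × √6.7 = 0.0023 × 11.8320 × 39.95 × 2.5884 = 2.8141 mm/d
Over 30 days: 2.8141 × 30 = 84.423 mm

84.4 mm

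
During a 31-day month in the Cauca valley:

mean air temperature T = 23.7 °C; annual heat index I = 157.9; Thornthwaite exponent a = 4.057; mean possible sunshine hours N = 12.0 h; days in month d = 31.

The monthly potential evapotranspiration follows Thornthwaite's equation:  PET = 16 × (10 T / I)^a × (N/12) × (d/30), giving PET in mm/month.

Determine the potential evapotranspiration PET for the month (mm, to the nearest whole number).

86 mm

10T/I = 10 × 23.7 / 157.9 = 1.5009
(10T/I)^a = 1.5009^4.057 = 5.1935
Uncorrected PET = 16 × 5.1935 = 83.096 mm
Correction = (N/12)(d/30) = (12.0/12)(31/30) = 1.0333
PET = 83.096 × 1.0333 = 85.863 mm/month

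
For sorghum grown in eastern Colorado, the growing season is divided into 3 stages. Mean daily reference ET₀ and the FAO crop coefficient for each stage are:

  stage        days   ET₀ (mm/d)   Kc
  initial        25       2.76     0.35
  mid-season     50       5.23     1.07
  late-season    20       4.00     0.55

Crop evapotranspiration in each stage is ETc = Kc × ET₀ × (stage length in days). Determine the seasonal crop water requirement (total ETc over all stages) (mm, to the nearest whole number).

initial: 0.35 × 2.76 × 25 = 24.15 mm
mid-season: 1.07 × 5.23 × 50 = 279.81 mm
late-season: 0.55 × 4.00 × 20 = 44.00 mm
Seasonal total = 347.96 mm

348 mm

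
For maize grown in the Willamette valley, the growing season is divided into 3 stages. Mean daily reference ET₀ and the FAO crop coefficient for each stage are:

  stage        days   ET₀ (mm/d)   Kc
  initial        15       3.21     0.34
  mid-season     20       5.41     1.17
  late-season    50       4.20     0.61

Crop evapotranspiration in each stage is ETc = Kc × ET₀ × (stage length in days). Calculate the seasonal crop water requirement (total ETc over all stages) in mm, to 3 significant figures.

271 mm

initial: 0.34 × 3.21 × 15 = 16.37 mm
mid-season: 1.17 × 5.41 × 20 = 126.59 mm
late-season: 0.61 × 4.20 × 50 = 128.10 mm
Seasonal total = 271.06 mm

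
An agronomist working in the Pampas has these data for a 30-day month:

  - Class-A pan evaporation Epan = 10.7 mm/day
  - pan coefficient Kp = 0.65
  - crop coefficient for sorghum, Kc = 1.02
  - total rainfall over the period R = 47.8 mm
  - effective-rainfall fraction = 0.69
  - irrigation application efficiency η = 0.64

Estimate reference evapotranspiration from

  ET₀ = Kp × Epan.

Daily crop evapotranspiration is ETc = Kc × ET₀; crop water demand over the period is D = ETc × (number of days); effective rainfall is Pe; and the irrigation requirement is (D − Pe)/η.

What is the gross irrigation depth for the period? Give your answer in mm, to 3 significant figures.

281 mm

ET₀ = 0.65 × 10.7 = 6.9550 mm/d
ETc = Kc × ET₀ = 1.02 × 6.9550 = 7.0941 mm/d
Crop demand D = ETc × 30 d = 7.0941 × 30 = 212.823 mm
Pe = 0.69 × 47.8 = 32.982 mm
D − Pe = 212.823 − 32.982 = 179.841 mm
Gross irrigation = 179.841 / 0.64 = 281.002 mm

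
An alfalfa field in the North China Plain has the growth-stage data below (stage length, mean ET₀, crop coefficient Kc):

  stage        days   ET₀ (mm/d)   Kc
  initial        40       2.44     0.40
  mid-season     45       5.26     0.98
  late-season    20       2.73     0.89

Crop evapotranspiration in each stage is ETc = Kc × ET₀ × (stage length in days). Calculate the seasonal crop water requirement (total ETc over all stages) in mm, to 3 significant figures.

320 mm

initial: 0.40 × 2.44 × 40 = 39.04 mm
mid-season: 0.98 × 5.26 × 45 = 231.97 mm
late-season: 0.89 × 2.73 × 20 = 48.59 mm
Seasonal total = 319.60 mm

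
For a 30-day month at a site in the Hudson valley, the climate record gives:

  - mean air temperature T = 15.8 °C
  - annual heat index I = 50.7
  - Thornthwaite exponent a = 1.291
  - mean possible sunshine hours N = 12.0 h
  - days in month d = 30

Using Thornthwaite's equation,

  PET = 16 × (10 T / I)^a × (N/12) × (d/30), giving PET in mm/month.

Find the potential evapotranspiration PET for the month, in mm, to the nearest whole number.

69 mm

10T/I = 10 × 15.8 / 50.7 = 3.1164
(10T/I)^a = 3.1164^1.291 = 4.3382
Uncorrected PET = 16 × 4.3382 = 69.411 mm
Correction = (N/12)(d/30) = (12.0/12)(30/30) = 1.0000
PET = 69.411 × 1.0000 = 69.411 mm/month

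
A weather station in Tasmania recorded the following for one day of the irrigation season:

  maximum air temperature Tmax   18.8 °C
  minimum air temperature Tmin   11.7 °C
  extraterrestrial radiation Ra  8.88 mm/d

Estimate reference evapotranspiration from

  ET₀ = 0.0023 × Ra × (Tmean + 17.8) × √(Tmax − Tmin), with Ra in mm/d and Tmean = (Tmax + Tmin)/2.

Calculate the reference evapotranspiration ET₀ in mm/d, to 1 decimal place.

1.8 mm/d

Tmean = (18.8 + 11.7)/2 = 15.25 °C
ET₀ = 0.0023 × 8.88 × (15.25 + 17.8) × √7.1 = 0.0023 × 8.88 × 33.05 × 2.6646 = 1.7986 mm/d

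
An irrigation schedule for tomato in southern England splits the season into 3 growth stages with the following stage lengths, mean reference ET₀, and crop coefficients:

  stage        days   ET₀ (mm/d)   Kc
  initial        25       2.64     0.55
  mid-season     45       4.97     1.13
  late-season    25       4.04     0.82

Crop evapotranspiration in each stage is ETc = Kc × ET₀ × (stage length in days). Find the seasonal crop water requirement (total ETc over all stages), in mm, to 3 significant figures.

initial: 0.55 × 2.64 × 25 = 36.30 mm
mid-season: 1.13 × 4.97 × 45 = 252.72 mm
late-season: 0.82 × 4.04 × 25 = 82.82 mm
Seasonal total = 371.84 mm

372 mm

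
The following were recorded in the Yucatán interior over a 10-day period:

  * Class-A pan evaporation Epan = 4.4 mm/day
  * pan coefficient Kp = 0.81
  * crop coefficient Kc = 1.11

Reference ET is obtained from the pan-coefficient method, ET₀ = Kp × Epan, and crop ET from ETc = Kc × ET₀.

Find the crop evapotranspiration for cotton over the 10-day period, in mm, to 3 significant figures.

39.6 mm

ET₀ = 0.81 × 4.4 = 3.5640 mm/d
ETc = Kc × ET₀ = 1.11 × 3.5640 = 3.9560 mm/d
Over 10 days: 3.9560 × 10 = 39.560 mm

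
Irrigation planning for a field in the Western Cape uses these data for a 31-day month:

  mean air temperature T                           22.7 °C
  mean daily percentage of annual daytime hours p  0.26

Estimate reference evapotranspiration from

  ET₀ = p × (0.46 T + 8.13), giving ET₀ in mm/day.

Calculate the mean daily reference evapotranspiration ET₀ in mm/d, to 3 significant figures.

ET₀ = 0.26 × (0.46 × 22.7 + 8.13) = 0.26 × 18.572 = 4.8287 mm/d

4.83 mm/d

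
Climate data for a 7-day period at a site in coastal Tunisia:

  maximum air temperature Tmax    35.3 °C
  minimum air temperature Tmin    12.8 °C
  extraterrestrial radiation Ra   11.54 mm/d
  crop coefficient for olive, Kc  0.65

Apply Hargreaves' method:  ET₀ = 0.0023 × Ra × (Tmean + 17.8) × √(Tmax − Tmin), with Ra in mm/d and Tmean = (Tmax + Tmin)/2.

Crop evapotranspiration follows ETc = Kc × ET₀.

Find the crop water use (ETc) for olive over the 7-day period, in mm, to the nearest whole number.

Tmean = (35.3 + 12.8)/2 = 24.05 °C
ET₀ = 0.0023 × 11.54 × (24.05 + 17.8) × √22.5 = 0.0023 × 11.54 × 41.85 × 4.7434 = 5.2689 mm/d
ETc = Kc × ET₀ = 0.65 × 5.2689 = 3.4248 mm/d
Over 7 days: 3.4248 × 7 = 23.974 mm

24 mm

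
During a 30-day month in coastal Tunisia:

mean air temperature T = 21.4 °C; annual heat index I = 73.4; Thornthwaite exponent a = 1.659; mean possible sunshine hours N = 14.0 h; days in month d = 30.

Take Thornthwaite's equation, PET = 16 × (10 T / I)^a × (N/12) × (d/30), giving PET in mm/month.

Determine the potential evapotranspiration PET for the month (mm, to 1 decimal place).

110.2 mm

10T/I = 10 × 21.4 / 73.4 = 2.9155
(10T/I)^a = 2.9155^1.659 = 5.9015
Uncorrected PET = 16 × 5.9015 = 94.424 mm
Correction = (N/12)(d/30) = (14.0/12)(30/30) = 1.1667
PET = 94.424 × 1.1667 = 110.164 mm/month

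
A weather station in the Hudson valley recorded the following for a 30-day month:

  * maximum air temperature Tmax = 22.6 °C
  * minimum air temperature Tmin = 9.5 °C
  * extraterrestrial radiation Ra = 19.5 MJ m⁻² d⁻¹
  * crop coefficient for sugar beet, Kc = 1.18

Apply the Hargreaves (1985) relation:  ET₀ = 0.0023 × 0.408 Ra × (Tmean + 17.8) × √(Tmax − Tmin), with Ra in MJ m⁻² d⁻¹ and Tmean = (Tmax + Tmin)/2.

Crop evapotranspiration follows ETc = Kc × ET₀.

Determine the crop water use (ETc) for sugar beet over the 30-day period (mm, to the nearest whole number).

Tmean = (22.6 + 9.5)/2 = 16.05 °C
0.408 Ra = 0.408 × 19.5 = 7.9560 mm/d equivalent
ET₀ = 0.0023 × 7.9560 × (16.05 + 17.8) × √13.1 = 0.0023 × 7.9560 × 33.85 × 3.6194 = 2.2419 mm/d
ETc = Kc × ET₀ = 1.18 × 2.2419 = 2.6454 mm/d
Over 30 days: 2.6454 × 30 = 79.362 mm

79 mm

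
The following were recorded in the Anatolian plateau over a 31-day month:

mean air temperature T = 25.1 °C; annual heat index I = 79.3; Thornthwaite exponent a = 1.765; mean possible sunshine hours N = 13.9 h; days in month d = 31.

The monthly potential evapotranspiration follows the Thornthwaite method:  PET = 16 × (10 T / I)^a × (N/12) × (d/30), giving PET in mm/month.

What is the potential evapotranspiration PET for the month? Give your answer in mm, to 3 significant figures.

146 mm

10T/I = 10 × 25.1 / 79.3 = 3.1652
(10T/I)^a = 3.1652^1.765 = 7.6420
Uncorrected PET = 16 × 7.6420 = 122.272 mm
Correction = (N/12)(d/30) = (13.9/12)(31/30) = 1.1969
PET = 122.272 × 1.1969 = 146.347 mm/month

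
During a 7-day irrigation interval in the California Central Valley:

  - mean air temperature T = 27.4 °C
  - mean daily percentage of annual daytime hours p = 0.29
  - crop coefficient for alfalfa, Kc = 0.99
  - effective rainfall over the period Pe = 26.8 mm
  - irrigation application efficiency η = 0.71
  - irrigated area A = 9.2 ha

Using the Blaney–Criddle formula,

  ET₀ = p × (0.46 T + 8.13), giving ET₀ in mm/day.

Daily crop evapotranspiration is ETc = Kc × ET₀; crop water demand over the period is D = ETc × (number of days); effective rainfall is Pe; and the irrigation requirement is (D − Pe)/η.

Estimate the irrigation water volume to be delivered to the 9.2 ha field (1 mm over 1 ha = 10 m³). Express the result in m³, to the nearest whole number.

ET₀ = 0.29 × (0.46 × 27.4 + 8.13) = 0.29 × 20.734 = 6.0129 mm/d
ETc = Kc × ET₀ = 0.99 × 6.0129 = 5.9528 mm/d
Crop demand D = ETc × 7 d = 5.9528 × 7 = 41.670 mm
D − Pe = 41.670 − 26.8 = 14.870 mm
Gross irrigation = 14.870 / 0.71 = 20.944 mm
Volume = 20.944 mm × 9.2 ha × 10 = 1926.8 m³

1927 m³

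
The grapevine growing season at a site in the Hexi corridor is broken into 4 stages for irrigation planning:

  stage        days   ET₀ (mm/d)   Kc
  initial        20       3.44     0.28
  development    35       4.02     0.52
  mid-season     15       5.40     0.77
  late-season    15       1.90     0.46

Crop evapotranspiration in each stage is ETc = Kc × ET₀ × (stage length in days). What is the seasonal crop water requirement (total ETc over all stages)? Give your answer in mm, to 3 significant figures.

initial: 0.28 × 3.44 × 20 = 19.26 mm
development: 0.52 × 4.02 × 35 = 73.16 mm
mid-season: 0.77 × 5.40 × 15 = 62.37 mm
late-season: 0.46 × 1.90 × 15 = 13.11 mm
Seasonal total = 167.90 mm

168 mm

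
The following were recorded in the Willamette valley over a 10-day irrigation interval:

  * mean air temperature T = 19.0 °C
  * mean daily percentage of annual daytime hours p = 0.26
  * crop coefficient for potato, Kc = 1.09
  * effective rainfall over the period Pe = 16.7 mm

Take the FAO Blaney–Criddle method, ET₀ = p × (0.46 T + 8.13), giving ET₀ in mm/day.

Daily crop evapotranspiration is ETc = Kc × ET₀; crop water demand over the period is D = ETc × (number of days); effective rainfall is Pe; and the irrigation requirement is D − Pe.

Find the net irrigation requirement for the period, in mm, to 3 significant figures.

ET₀ = 0.26 × (0.46 × 19.0 + 8.13) = 0.26 × 16.870 = 4.3862 mm/d
ETc = Kc × ET₀ = 1.09 × 4.3862 = 4.7810 mm/d
Crop demand D = ETc × 10 d = 4.7810 × 10 = 47.810 mm
D − Pe = 47.810 − 16.7 = 31.110 mm

31.1 mm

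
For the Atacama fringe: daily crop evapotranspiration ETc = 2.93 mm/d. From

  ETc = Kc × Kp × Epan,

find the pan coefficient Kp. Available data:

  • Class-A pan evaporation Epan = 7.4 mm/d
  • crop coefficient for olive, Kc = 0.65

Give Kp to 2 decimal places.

0.61

ETc = Kc × Kp × Epan  ⇒  Kp = ETc / (Kc × Epan)
Kp = 2.93 / (0.65 × 7.4) = 2.93 / 4.810 = 0.6091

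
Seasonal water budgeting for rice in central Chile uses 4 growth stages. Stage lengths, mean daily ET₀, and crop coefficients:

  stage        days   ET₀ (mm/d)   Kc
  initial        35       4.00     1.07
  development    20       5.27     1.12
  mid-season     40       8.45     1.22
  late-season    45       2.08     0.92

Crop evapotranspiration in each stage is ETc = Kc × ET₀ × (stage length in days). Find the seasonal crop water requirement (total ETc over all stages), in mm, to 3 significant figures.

766 mm

initial: 1.07 × 4.00 × 35 = 149.80 mm
development: 1.12 × 5.27 × 20 = 118.05 mm
mid-season: 1.22 × 8.45 × 40 = 412.36 mm
late-season: 0.92 × 2.08 × 45 = 86.11 mm
Seasonal total = 766.32 mm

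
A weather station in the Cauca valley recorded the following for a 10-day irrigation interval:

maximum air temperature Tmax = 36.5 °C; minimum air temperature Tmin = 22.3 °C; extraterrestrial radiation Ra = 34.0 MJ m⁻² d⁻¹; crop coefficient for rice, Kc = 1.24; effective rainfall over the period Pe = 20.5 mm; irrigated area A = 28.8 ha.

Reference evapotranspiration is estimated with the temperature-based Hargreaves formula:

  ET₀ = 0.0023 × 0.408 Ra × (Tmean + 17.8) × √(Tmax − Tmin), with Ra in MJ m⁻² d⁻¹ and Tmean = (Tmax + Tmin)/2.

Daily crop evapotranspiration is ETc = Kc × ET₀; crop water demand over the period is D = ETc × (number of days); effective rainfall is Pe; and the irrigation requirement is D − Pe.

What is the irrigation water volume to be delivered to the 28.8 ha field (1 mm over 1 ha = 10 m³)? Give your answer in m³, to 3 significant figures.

14400 m³

Tmean = (36.5 + 22.3)/2 = 29.40 °C
0.408 Ra = 0.408 × 34.0 = 13.8720 mm/d equivalent
ET₀ = 0.0023 × 13.8720 × (29.40 + 17.8) × √14.2 = 0.0023 × 13.8720 × 47.20 × 3.7683 = 5.6748 mm/d
ETc = Kc × ET₀ = 1.24 × 5.6748 = 7.0368 mm/d
Crop demand D = ETc × 10 d = 7.0368 × 10 = 70.368 mm
D − Pe = 70.368 − 20.5 = 49.868 mm
Volume = 49.868 mm × 28.8 ha × 10 = 14362.0 m³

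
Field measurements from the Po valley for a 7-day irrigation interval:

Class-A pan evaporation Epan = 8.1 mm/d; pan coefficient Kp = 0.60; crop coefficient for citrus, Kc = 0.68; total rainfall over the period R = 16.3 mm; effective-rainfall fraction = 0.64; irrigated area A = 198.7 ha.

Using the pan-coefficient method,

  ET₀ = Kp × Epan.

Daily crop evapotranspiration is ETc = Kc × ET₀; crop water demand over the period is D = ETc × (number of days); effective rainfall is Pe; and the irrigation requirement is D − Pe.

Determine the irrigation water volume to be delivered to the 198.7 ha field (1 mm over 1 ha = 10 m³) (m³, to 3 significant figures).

ET₀ = 0.60 × 8.1 = 4.8600 mm/d
ETc = Kc × ET₀ = 0.68 × 4.8600 = 3.3048 mm/d
Crop demand D = ETc × 7 d = 3.3048 × 7 = 23.134 mm
Pe = 0.64 × 16.3 = 10.432 mm
D − Pe = 23.134 − 10.432 = 12.702 mm
Volume = 12.702 mm × 198.7 ha × 10 = 25238.9 m³

25200 m³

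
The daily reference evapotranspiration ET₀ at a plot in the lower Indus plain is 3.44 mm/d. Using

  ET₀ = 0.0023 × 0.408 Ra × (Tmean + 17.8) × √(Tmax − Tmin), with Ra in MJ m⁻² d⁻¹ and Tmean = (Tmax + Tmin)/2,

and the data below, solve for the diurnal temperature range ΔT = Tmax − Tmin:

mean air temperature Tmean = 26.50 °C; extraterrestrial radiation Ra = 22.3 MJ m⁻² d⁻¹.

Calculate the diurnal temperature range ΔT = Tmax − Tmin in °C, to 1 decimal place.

√ΔT = ET₀ / [0.0023 × 0.408 × Ra × (Tmean+17.8)] = 3.44 / (0.0023 × 9.0984 × 44.30) = 3.7108
ΔT = 3.7108² = 13.770 °C

13.8 °C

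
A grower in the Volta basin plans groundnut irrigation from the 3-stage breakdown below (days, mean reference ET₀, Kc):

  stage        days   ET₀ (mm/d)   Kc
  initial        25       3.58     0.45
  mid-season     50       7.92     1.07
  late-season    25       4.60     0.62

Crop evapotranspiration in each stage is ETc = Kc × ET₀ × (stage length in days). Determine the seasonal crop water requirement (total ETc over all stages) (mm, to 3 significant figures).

initial: 0.45 × 3.58 × 25 = 40.28 mm
mid-season: 1.07 × 7.92 × 50 = 423.72 mm
late-season: 0.62 × 4.60 × 25 = 71.30 mm
Seasonal total = 535.30 mm

535 mm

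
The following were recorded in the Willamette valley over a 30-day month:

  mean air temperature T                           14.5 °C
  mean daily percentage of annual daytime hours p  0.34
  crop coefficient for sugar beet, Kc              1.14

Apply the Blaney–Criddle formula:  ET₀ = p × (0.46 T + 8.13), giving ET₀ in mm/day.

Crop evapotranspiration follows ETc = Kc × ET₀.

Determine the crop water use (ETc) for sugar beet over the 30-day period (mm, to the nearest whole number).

172 mm

ET₀ = 0.34 × (0.46 × 14.5 + 8.13) = 0.34 × 14.800 = 5.0320 mm/d
ETc = Kc × ET₀ = 1.14 × 5.0320 = 5.7365 mm/d
Over 30 days: 5.7365 × 30 = 172.095 mm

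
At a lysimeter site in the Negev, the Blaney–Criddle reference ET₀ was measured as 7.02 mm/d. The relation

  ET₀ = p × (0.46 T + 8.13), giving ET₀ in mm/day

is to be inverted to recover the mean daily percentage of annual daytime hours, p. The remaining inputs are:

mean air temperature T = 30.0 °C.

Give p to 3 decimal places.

0.320

p = ET₀ / (0.46 T + 8.13) = 7.02 / (0.46 × 30.0 + 8.13) = 7.02 / 21.930 = 0.3201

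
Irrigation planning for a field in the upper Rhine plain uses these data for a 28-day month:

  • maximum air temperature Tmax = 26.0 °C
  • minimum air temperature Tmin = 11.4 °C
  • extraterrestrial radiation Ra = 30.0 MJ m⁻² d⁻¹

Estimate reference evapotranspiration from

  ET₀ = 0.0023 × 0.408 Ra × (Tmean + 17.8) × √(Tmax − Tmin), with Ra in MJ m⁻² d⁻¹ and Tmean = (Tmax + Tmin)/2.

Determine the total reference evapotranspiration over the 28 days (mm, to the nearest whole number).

Tmean = (26.0 + 11.4)/2 = 18.70 °C
0.408 Ra = 0.408 × 30.0 = 12.2400 mm/d equivalent
ET₀ = 0.0023 × 12.2400 × (18.70 + 17.8) × √14.6 = 0.0023 × 12.2400 × 36.50 × 3.8210 = 3.9263 mm/d
Over 28 days: 3.9263 × 28 = 109.936 mm

110 mm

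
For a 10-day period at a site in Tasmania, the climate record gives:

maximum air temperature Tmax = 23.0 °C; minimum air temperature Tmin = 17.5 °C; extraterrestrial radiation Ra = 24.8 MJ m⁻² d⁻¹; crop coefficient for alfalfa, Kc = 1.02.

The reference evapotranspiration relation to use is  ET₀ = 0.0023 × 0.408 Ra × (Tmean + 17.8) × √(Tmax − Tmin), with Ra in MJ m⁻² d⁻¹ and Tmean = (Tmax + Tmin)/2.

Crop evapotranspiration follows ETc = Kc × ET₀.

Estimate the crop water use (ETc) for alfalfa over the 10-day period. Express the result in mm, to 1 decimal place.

Tmean = (23.0 + 17.5)/2 = 20.25 °C
0.408 Ra = 0.408 × 24.8 = 10.1184 mm/d equivalent
ET₀ = 0.0023 × 10.1184 × (20.25 + 17.8) × √5.5 = 0.0023 × 10.1184 × 38.05 × 2.3452 = 2.0767 mm/d
ETc = Kc × ET₀ = 1.02 × 2.0767 = 2.1182 mm/d
Over 10 days: 2.1182 × 10 = 21.182 mm

21.2 mm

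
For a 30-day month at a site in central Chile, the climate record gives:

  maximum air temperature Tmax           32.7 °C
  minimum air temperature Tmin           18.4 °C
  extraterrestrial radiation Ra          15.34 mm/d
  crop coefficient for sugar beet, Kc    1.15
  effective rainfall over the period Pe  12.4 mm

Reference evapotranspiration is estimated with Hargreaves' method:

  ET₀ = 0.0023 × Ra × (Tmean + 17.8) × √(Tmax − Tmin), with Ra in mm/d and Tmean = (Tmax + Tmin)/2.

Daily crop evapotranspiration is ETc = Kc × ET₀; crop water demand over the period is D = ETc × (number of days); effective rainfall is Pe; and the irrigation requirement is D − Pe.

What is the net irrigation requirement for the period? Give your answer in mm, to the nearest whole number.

Tmean = (32.7 + 18.4)/2 = 25.55 °C
ET₀ = 0.0023 × 15.34 × (25.55 + 17.8) × √14.3 = 0.0023 × 15.34 × 43.35 × 3.7815 = 5.7837 mm/d
ETc = Kc × ET₀ = 1.15 × 5.7837 = 6.6513 mm/d
Crop demand D = ETc × 30 d = 6.6513 × 30 = 199.539 mm
D − Pe = 199.539 − 12.4 = 187.139 mm

187 mm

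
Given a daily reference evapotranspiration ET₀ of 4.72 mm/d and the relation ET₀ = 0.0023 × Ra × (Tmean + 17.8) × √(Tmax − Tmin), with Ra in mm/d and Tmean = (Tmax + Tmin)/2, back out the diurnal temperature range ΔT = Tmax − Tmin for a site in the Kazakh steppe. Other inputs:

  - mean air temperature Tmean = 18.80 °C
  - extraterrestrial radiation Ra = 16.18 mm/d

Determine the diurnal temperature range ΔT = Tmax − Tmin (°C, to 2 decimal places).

12.01 °C

√ΔT = ET₀ / [0.0023 × Ra × (Tmean+17.8)] = 4.72 / (0.0023 × 16.18 × 36.60) = 3.4654
ΔT = 3.4654² = 12.009 °C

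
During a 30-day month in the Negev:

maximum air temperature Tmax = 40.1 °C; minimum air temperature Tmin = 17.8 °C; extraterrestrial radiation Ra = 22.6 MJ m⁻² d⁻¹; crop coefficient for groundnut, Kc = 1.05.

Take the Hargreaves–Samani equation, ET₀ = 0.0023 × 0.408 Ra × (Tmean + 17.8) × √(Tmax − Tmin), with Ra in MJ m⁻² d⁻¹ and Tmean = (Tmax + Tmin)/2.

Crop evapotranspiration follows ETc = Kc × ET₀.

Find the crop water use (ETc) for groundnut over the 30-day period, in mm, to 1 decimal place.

Tmean = (40.1 + 17.8)/2 = 28.95 °C
0.408 Ra = 0.408 × 22.6 = 9.2208 mm/d equivalent
ET₀ = 0.0023 × 9.2208 × (28.95 + 17.8) × √22.3 = 0.0023 × 9.2208 × 46.75 × 4.7223 = 4.6820 mm/d
ETc = Kc × ET₀ = 1.05 × 4.6820 = 4.9161 mm/d
Over 30 days: 4.9161 × 30 = 147.483 mm

147.5 mm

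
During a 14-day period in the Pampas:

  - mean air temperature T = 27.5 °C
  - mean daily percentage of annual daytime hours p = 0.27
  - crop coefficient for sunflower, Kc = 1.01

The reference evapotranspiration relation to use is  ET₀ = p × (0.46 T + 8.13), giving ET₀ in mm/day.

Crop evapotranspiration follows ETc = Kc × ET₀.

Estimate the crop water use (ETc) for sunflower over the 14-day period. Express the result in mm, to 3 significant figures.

79.3 mm

ET₀ = 0.27 × (0.46 × 27.5 + 8.13) = 0.27 × 20.780 = 5.6106 mm/d
ETc = Kc × ET₀ = 1.01 × 5.6106 = 5.6667 mm/d
Over 14 days: 5.6667 × 14 = 79.334 mm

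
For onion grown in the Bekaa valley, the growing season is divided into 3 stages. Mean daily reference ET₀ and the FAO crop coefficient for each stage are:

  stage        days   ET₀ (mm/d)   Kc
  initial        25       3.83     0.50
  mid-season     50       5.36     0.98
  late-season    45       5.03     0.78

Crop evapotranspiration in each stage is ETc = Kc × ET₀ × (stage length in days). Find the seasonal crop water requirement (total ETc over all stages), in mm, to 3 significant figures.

487 mm

initial: 0.50 × 3.83 × 25 = 47.88 mm
mid-season: 0.98 × 5.36 × 50 = 262.64 mm
late-season: 0.78 × 5.03 × 45 = 176.55 mm
Seasonal total = 487.07 mm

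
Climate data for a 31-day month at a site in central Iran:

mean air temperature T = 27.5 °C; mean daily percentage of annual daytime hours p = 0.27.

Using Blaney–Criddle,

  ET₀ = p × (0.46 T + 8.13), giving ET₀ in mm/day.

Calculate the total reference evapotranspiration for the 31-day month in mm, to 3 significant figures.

174 mm

ET₀ = 0.27 × (0.46 × 27.5 + 8.13) = 0.27 × 20.780 = 5.6106 mm/d
Monthly total = 5.6106 × 31 = 173.929 mm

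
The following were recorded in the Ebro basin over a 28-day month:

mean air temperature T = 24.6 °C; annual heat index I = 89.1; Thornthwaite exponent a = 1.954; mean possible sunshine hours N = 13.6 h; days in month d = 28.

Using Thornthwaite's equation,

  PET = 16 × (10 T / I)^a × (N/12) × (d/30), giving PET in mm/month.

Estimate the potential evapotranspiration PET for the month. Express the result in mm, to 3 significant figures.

10T/I = 10 × 24.6 / 89.1 = 2.7609
(10T/I)^a = 2.7609^1.954 = 7.2747
Uncorrected PET = 16 × 7.2747 = 116.395 mm
Correction = (N/12)(d/30) = (13.6/12)(28/30) = 1.0578
PET = 116.395 × 1.0578 = 123.123 mm/month

123 mm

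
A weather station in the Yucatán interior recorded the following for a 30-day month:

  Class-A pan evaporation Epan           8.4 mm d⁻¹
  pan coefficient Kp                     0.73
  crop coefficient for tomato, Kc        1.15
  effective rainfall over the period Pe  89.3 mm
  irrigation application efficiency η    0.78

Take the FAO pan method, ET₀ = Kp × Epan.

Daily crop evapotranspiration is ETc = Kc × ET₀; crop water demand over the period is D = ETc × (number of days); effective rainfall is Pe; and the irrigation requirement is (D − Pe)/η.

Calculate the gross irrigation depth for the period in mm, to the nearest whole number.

ET₀ = 0.73 × 8.4 = 6.1320 mm/d
ETc = Kc × ET₀ = 1.15 × 6.1320 = 7.0518 mm/d
Crop demand D = ETc × 30 d = 7.0518 × 30 = 211.554 mm
D − Pe = 211.554 − 89.3 = 122.254 mm
Gross irrigation = 122.254 / 0.78 = 156.736 mm

157 mm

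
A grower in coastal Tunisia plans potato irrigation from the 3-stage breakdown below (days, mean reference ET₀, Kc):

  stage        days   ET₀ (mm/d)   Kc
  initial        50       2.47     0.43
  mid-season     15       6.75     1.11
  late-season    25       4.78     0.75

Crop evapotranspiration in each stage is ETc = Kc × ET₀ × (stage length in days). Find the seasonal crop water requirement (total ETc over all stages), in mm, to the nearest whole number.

initial: 0.43 × 2.47 × 50 = 53.11 mm
mid-season: 1.11 × 6.75 × 15 = 112.39 mm
late-season: 0.75 × 4.78 × 25 = 89.63 mm
Seasonal total = 255.13 mm

255 mm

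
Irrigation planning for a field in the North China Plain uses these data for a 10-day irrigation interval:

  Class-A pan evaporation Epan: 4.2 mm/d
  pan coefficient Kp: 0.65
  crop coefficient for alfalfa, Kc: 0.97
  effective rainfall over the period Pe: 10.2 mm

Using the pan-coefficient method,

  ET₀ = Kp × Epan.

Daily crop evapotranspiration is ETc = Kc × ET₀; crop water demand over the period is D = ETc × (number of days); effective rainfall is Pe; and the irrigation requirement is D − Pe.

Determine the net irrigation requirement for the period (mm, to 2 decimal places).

ET₀ = 0.65 × 4.2 = 2.7300 mm/d
ETc = Kc × ET₀ = 0.97 × 2.7300 = 2.6481 mm/d
Crop demand D = ETc × 10 d = 2.6481 × 10 = 26.481 mm
D − Pe = 26.481 − 10.2 = 16.281 mm

16.28 mm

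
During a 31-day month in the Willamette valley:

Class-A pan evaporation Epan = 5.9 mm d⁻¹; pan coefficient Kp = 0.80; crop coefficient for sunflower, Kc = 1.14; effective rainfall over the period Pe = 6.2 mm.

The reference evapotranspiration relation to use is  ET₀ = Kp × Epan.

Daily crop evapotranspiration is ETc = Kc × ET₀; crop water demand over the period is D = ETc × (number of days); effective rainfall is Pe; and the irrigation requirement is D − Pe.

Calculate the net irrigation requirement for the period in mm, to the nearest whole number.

ET₀ = 0.80 × 5.9 = 4.7200 mm/d
ETc = Kc × ET₀ = 1.14 × 4.7200 = 5.3808 mm/d
Crop demand D = ETc × 31 d = 5.3808 × 31 = 166.805 mm
D − Pe = 166.805 − 6.2 = 160.605 mm

161 mm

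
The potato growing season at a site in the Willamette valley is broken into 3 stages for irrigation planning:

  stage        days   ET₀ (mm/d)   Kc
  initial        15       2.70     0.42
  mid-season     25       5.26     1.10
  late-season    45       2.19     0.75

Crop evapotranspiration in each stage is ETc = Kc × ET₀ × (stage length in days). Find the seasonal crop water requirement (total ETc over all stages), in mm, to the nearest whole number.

236 mm

initial: 0.42 × 2.70 × 15 = 17.01 mm
mid-season: 1.10 × 5.26 × 25 = 144.65 mm
late-season: 0.75 × 2.19 × 45 = 73.91 mm
Seasonal total = 235.57 mm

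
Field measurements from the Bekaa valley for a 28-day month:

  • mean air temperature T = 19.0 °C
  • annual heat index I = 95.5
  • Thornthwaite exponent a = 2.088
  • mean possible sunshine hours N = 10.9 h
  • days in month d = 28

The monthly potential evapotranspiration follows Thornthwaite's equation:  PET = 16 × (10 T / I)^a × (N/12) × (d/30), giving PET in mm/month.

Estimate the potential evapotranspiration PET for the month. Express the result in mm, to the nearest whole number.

57 mm

10T/I = 10 × 19.0 / 95.5 = 1.9895
(10T/I)^a = 1.9895^2.088 = 4.2051
Uncorrected PET = 16 × 4.2051 = 67.282 mm
Correction = (N/12)(d/30) = (10.9/12)(28/30) = 0.8478
PET = 67.282 × 0.8478 = 57.042 mm/month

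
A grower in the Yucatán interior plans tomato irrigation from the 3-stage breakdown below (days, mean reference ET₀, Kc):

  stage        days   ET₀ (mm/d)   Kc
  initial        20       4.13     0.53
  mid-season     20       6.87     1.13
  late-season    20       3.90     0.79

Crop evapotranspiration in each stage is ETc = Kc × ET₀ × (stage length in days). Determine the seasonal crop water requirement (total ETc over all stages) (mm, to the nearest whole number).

261 mm

initial: 0.53 × 4.13 × 20 = 43.78 mm
mid-season: 1.13 × 6.87 × 20 = 155.26 mm
late-season: 0.79 × 3.90 × 20 = 61.62 mm
Seasonal total = 260.66 mm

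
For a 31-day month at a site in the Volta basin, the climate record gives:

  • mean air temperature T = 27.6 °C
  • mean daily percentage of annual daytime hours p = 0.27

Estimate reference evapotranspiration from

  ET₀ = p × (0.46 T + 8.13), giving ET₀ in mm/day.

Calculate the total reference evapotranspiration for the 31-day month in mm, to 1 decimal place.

ET₀ = 0.27 × (0.46 × 27.6 + 8.13) = 0.27 × 20.826 = 5.6230 mm/d
Monthly total = 5.6230 × 31 = 174.313 mm

174.3 mm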